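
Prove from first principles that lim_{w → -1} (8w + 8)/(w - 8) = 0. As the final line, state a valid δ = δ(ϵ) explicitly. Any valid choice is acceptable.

δ = min(9/2, (9/16)ϵ)

Fix ϵ > 0. We want δ > 0 with 0 < |w + 1| < δ ⇒ |(8w + 8)/(w - 8) − 0| < ϵ.
Combining over a common denominator, (8w + 8)/(w - 8) − 0 = [(8w + 8)·(-9) − 0·(w - 8)] / [(-9)·(w - 8)] = -72(w + 1) / ((-9)(w - 8)).
So |(8w + 8)/(w - 8) − 0| = 72|w + 1| / (9·|w − 8|).
Restrict δ ≤ 9/2. Then |w + 1| < 9/2 gives |w − 8| = |(w + 1) + (-9)| ≥ 9 − 9/2 = 9/2.
Hence |(8w + 8)/(w - 8) − 0| < 72|w + 1|/(9·(9/2)) = (16/9)|w + 1|, which is < ϵ once |w + 1| < (9/16)ϵ.
Take δ = min(9/2, (9/16)ϵ). Then 0 < |w + 1| < δ forces both bounds, so |(8w + 8)/(w - 8) − 0| < ϵ.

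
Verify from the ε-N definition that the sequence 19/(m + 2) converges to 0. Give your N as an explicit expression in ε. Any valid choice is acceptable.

Suppose ε > 0. For m ≥ 1, |19/(m + 2) − 0| = 19/(m + 2) ≤ 19/m.
We need 19/m < ε, i.e. m > 19/ε.
Take N = 19/ε. If m > N then |19/(m + 2)| ≤ 19/m < ε.

N = 19/ε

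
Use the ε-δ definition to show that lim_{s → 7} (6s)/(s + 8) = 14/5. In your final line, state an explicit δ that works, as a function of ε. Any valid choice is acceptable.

δ = min(15/2, (75/32)ε)

Let ε > 0. We want δ > 0 with 0 < |s − 7| < δ ⇒ |(6s)/(s + 8) − (14/5)| < ε.
Combining over a common denominator, (6s)/(s + 8) − (14/5) = [(6s)·15 − 42·(s + 8)] / [15·(s + 8)] = 48(s − 7) / (15(s + 8)).
So |(6s)/(s + 8) − (14/5)| = 48|s − 7| / (15·|s + 8|).
Require δ ≤ 15/2, so |s + 8| ≥ |15| − |s − 7| > 15 − 15/2 = 15/2.
Hence |(6s)/(s + 8) − (14/5)| < 48|s − 7|/(15·(15/2)) = (32/75)|s − 7|, which is < ε once |s − 7| < (75/32)ε.
Take δ = min(15/2, (75/32)ε). Then 0 < |s − 7| < δ forces both bounds, so |(6s)/(s + 8) − (14/5)| < ε.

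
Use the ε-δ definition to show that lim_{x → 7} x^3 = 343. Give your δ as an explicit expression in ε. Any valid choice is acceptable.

δ = min(2, ε/193)

Suppose ε > 0. We seek δ > 0 with 0 < |x − 7| < δ ⇒ |x^3 − 343| < ε.
Factor: x^3 − 343 = (x − 7)(x^2 + 7x + 49), so |x^3 − 343| = |x − 7|·|x^2 + 7x + 49|.
Impose δ ≤ 2 so that |x| < 9; then |x^2 + 7x + 49| ≤ 193.
Hence |x^3 − 343| ≤ 193|x − 7|, which is < ε once |x − 7| < ε/193.
Take δ = min(2, ε/193). If 0 < |x − 7| < δ then both bounds hold and |x^3 − 343| ≤ 193|x − 7| < 193·(ε/193) = ε.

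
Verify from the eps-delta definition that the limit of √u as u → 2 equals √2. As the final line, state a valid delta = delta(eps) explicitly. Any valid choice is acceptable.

Fix eps > 0. We want delta > 0 such that 0 < |u − 2| < delta implies |√u − √2| < eps.
Rationalise: √u − √2 = (u − 2)/(√u + √2), so |√u − √2| = |u − 2|/(√u + √2).
Restrict delta ≤ 2 so that |u − 2| < 2 forces u > 0, and then √u + √2 > √2.
Hence |√u − √2| < |u − 2|/√2, which is < eps once |u − 2| < √2·eps.
Take delta = min(2, √2·eps). If 0 < |u − 2| < delta then u > 0 and |√u − √2| < |u − 2|/√2 < eps.

delta = min(2, √2·eps)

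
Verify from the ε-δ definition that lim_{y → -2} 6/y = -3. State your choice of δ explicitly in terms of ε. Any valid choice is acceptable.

Fix ε > 0. We seek δ > 0 such that 0 < |y + 2| < δ implies |6/y + 3| < ε.
|6/y + 3| = 6·|-2 − y|/(2·|y|) = 6|y + 2|/(2|y|).
Restrict δ ≤ 1. Then |y + 2| < 1 gives |y| > 1, so 2|y| > 2.
Then |6/y + 3| < 6|y + 2|/2, which is < ε when |y + 2| < (1/3)ε.
Take δ = min(1, (1/3)ε). Then 0 < |y + 2| < δ gives both |y + 2| < 1 and |y + 2| < (1/3)ε, so |6/y + 3| < ε.

δ = min(1, (1/3)ε)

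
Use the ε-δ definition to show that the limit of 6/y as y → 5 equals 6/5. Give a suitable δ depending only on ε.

δ = min(5/2, (25/12)ε)

Let ε > 0. We seek δ > 0 such that 0 < |y − 5| < δ implies |6/y − (6/5)| < ε.
|6/y − (6/5)| = 6·|5 − y|/(5·|y|) = 6|y − 5|/(5|y|).
Restrict δ ≤ 5/2. Then |y − 5| < 5/2 gives |y| > 5/2, so 5|y| > 25/2.
Then |6/y − (6/5)| < 6|y − 5|/(25/2), which is < ε when |y − 5| < (25/12)ε.
Take δ = min(5/2, (25/12)ε). Then 0 < |y − 5| < δ gives both |y − 5| < 5/2 and |y − 5| < (25/12)ε, so |6/y − (6/5)| < ε.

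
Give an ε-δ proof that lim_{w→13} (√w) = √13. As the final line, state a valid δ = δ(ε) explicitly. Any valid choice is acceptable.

δ = min(13, √13·ε)

Suppose ε > 0. We want δ > 0 such that 0 < |w − 13| < δ implies |√w − √13| < ε.
Rationalise: √w − √13 = (w − 13)/(√w + √13), so |√w − √13| = |w − 13|/(√w + √13).
Restrict δ ≤ 13 so that |w − 13| < 13 forces w > 0, and then √w + √13 > √13.
Hence |√w − √13| < |w − 13|/√13, which is < ε once |w − 13| < √13·ε.
Take δ = min(13, √13·ε). If 0 < |w − 13| < δ then w > 0 and |√w − √13| < |w − 13|/√13 < ε.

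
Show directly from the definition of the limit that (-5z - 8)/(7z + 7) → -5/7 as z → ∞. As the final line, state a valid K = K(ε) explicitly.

K = (3/7)/ε

Let ε > 0 be given. We seek K > 0 such that z > K implies |(-5z - 8)/(7z + 7) + 5/7| < ε.
(-5z - 8)/(7z + 7) + 5/7 = (7(-5z - 8) − (-5)(7z + 7)) / (7(7z + 7)) = -21/(7(7z + 7)).
For z > 0 we have 7z + 7 > 7z, so |(-5z - 8)/(7z + 7) + 5/7| = 21/(7(7z + 7)) < 21/(7·7z) = (3/7)/z.
Thus |(-5z - 8)/(7z + 7) + 5/7| < ε whenever z > (3/7)/ε.
Take K = (3/7)/ε. If z > K then |(-5z - 8)/(7z + 7) + 5/7| < (3/7)/z < ε.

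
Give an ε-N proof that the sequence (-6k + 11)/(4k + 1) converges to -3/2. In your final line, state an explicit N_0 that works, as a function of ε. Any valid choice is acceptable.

Suppose ε > 0. For k ≥ 1, |(-6k + 11)/(4k + 1) + 3/2| = |50|/(4(4k + 1)) = 50/(4(4k + 1)).
Since 4k + 1 ≥ 4k for k ≥ 1, this is ≤ 50/(4·4k) = (25/8)/k.
So |(-6k + 11)/(4k + 1) + 3/2| < ε whenever k > (25/8)/ε.
Take N_0 = (25/8)/ε. If k > N_0 then |(-6k + 11)/(4k + 1) + 3/2| ≤ (25/8)/k < ε.

N_0 = (25/8)/ε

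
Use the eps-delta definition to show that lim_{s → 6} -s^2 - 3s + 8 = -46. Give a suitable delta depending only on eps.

delta = min(1, eps/16)

Fix eps > 0. We want delta > 0 such that 0 < |s − 6| < delta implies |(-s^2 - 3s + 8) + 46| < eps.
(-s^2 - 3s + 8) + 46 = -s^2 - 3s + 54 = (s − 6)(-s - 9).
So |(-s^2 - 3s + 8) + 46| = |s − 6|·|-s - 9|.
Assume first that |s − 6| < 1, so |s| < 7. Then |-s - 9| ≤ 7 + 9 = 16.
Hence |(-s^2 - 3s + 8) + 46| ≤ 16|s − 6| < eps provided |s − 6| < eps/16.
Choosing delta = min(1, eps/16) ensures both conditions, hence |(-s^2 - 3s + 8) + 46| < eps.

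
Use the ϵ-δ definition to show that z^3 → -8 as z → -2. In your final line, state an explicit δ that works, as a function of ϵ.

Let ϵ > 0. We seek δ > 0 with 0 < |z + 2| < δ ⇒ |z^3 + 8| < ϵ.
Factor: z^3 + 8 = (z + 2)(z^2 - 2z + 4), so |z^3 + 8| = |z + 2|·|z^2 - 2z + 4|.
Restrict δ ≤ 2. Then |z + 2| < 2 gives |z| < 4, so by the triangle inequality |z^2 - 2z + 4| ≤ 4^2 + 2·4 + 4 = 28.
Hence |z^3 + 8| ≤ 28|z + 2|, which is < ϵ once |z + 2| < ϵ/28.
Take δ = min(2, ϵ/28). If 0 < |z + 2| < δ then both bounds hold and |z^3 + 8| ≤ 28|z + 2| < 28·(ϵ/28) = ϵ.

δ = min(2, ϵ/28)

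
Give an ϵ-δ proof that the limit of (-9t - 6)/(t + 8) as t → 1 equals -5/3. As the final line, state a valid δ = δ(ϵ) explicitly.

δ = min(9/2, (27/44)ϵ)

Let ϵ > 0 be given. We want δ > 0 with 0 < |t − 1| < δ ⇒ |(-9t - 6)/(t + 8) + 5/3| < ϵ.
Combining over a common denominator, (-9t - 6)/(t + 8) + 5/3 = [(-9t - 6)·9 − (-15)·(t + 8)] / [9·(t + 8)] = -66(t − 1) / (9(t + 8)).
So |(-9t - 6)/(t + 8) + 5/3| = 66|t − 1| / (9·|t + 8|).
Restrict δ ≤ 9/2. Then |t − 1| < 9/2 gives |t + 8| = |(t − 1) + 9| ≥ 9 − 9/2 = 9/2.
Hence |(-9t - 6)/(t + 8) + 5/3| < 66|t − 1|/(9·(9/2)) = (44/27)|t − 1|, which is < ϵ once |t − 1| < (27/44)ϵ.
Take δ = min(9/2, (27/44)ϵ). Then 0 < |t − 1| < δ forces both bounds, so |(-9t - 6)/(t + 8) + 5/3| < ϵ.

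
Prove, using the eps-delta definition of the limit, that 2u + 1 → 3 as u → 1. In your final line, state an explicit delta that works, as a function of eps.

delta = eps/2

Let eps > 0 be given. We need delta > 0 so that 0 < |u − 1| < delta implies |(2u + 1) − 3| < eps.
Since (2u + 1) − 3 = 2(u − 1), we have |(2u + 1) − 3| = 2|u − 1|.
Thus it suffices that |u − 1| < eps/2.
Choosing delta = eps/2 gives |(2u + 1) − 3| = 2|u − 1| < eps whenever |u − 1| < delta.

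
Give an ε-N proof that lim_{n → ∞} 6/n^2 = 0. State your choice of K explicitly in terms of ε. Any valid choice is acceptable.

Fix ε > 0. For n ≥ 1, |6/n^2 − 0| = 6/n^2.
6/n^2 < ε ⇔ n^2 > 6/ε ⇔ n > (6/ε)^{1/2}.
Take K = (6/ε)^{1/2}. Then n > K implies 6/n^2 < ε.

K = (6/ε)^{1/2}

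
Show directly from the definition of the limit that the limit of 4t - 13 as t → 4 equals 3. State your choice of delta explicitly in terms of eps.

delta = eps/4

Let eps > 0. We need delta > 0 so that 0 < |t − 4| < delta implies |(4t - 13) − 3| < eps.
|(4t - 13) − 3| = |4t - 16| = 4|t − 4|.
So 4|t − 4| < eps exactly when |t − 4| < eps/4.
Choosing delta = eps/4 gives |(4t - 13) − 3| = 4|t − 4| < eps whenever |t − 4| < delta.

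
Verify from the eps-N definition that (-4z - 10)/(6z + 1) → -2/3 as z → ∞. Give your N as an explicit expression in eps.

N = (14/9)/eps

Fix eps > 0. We seek N > 0 such that z > N implies |(-4z - 10)/(6z + 1) + 2/3| < eps.
(-4z - 10)/(6z + 1) + 2/3 = (6(-4z - 10) − (-4)(6z + 1)) / (6(6z + 1)) = -56/(6(6z + 1)).
For z > 0 we have 6z + 1 > 6z, so |(-4z - 10)/(6z + 1) + 2/3| = 56/(6(6z + 1)) < 56/(6·6z) = (14/9)/z.
Thus |(-4z - 10)/(6z + 1) + 2/3| < eps whenever z > (14/9)/eps.
Take N = (14/9)/eps. If z > N then |(-4z - 10)/(6z + 1) + 2/3| < (14/9)/z < eps.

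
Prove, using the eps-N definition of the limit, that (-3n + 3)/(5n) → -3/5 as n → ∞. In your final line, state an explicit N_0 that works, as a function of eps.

N_0 = (3/5)/eps

Fix eps > 0. For n ≥ 1, |(-3n + 3)/(5n) + 3/5| = |15|/(5(5n)) = 15/(5(5n)).
Since 5n ≥ 5n for n ≥ 1, this is ≤ 15/(5·5n) = (3/5)/n.
So |(-3n + 3)/(5n) + 3/5| < eps whenever n > (3/5)/eps.
Take N_0 = (3/5)/eps. If n > N_0 then |(-3n + 3)/(5n) + 3/5| ≤ (3/5)/n < eps.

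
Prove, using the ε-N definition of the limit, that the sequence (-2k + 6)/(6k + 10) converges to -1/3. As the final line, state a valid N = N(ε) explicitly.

N = (14/9)/ε

Let ε > 0. For k ≥ 1, |(-2k + 6)/(6k + 10) + 1/3| = |56|/(6(6k + 10)) = 56/(6(6k + 10)).
Since 6k + 10 ≥ 6k for k ≥ 1, this is ≤ 56/(6·6k) = (14/9)/k.
So |(-2k + 6)/(6k + 10) + 1/3| < ε whenever k > (14/9)/ε.
Take N = (14/9)/ε. If k > N then |(-2k + 6)/(6k + 10) + 1/3| ≤ (14/9)/k < ε.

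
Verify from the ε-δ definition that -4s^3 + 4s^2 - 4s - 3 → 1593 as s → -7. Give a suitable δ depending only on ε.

Fix ε > 0. We want δ > 0 such that 0 < |s + 7| < δ implies |(-4s^3 + 4s^2 - 4s - 3) − 1593| < ε.
(-4s^3 + 4s^2 - 4s - 3) − 1593 = -4s^3 + 4s^2 - 4s - 1596 = (s + 7)(-4s^2 + 32s - 228).
So |(-4s^3 + 4s^2 - 4s - 3) − 1593| = |s + 7|·|-4s^2 + 32s - 228|.
Require δ ≤ 2. Then |s + 7| < 2 gives |s| < 9, and by the triangle inequality |-4s^2 + 32s - 228| ≤ 4·9^2 + 32·9 + 228 = 840.
Hence |(-4s^3 + 4s^2 - 4s - 3) − 1593| ≤ 840|s + 7| < ε provided |s + 7| < ε/840.
Choosing δ = min(2, ε/840) ensures both conditions, hence |(-4s^3 + 4s^2 - 4s - 3) − 1593| < ε.

δ = min(2, ε/840)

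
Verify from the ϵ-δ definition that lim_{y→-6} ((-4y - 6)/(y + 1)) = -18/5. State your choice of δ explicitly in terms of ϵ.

Let ϵ > 0. We want δ > 0 with 0 < |y + 6| < δ ⇒ |(-4y - 6)/(y + 1) + 18/5| < ϵ.
Combining over a common denominator, (-4y - 6)/(y + 1) + 18/5 = [(-4y - 6)·(-5) − 18·(y + 1)] / [(-5)·(y + 1)] = 2(y + 6) / ((-5)(y + 1)).
So |(-4y - 6)/(y + 1) + 18/5| = 2|y + 6| / (5·|y + 1|).
Restrict δ ≤ 5/2. Then |y + 6| < 5/2 gives |y + 1| = |(y + 6) + (-5)| ≥ 5 − 5/2 = 5/2.
Hence |(-4y - 6)/(y + 1) + 18/5| < 2|y + 6|/(5·(5/2)) = (4/25)|y + 6|, which is < ϵ once |y + 6| < (25/4)ϵ.
Take δ = min(5/2, (25/4)ϵ). Then 0 < |y + 6| < δ forces both bounds, so |(-4y - 6)/(y + 1) + 18/5| < ϵ.

δ = min(5/2, (25/4)ϵ)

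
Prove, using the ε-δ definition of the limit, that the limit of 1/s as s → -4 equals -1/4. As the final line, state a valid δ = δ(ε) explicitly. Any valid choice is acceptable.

Let ε > 0 be given. We seek δ > 0 such that 0 < |s + 4| < δ implies |1/s + 1/4| < ε.
|1/s + 1/4| = |-4 − s|/(4·|s|) = |s + 4|/(4|s|).
Restrict δ ≤ 2. Then |s + 4| < 2 gives |s| > 2, so 4|s| > 8.
Then |1/s + 1/4| < |s + 4|/8, which is < ε when |s + 4| < 8ε.
Take δ = min(2, 8ε). Then 0 < |s + 4| < δ gives both |s + 4| < 2 and |s + 4| < 8ε, so |1/s + 1/4| < ε.

δ = min(2, 8ε)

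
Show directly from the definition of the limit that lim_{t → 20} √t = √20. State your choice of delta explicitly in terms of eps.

Suppose eps > 0. We want delta > 0 such that 0 < |t − 20| < delta implies |√t − √20| < eps.
Multiplying by the conjugate, |√t − √20| = |t − 20|/(√t + √20).
Restrict delta ≤ 20 so that |t − 20| < 20 forces t > 0, and then √t + √20 > √20.
Hence |√t − √20| < |t − 20|/√20, which is < eps once |t − 20| < √20·eps.
Take delta = min(20, √20·eps). If 0 < |t − 20| < delta then t > 0 and |√t − √20| < |t − 20|/√20 < eps.

delta = min(20, √20·eps)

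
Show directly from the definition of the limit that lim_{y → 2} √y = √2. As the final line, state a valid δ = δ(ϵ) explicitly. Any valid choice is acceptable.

δ = min(2, √2·ϵ)

Suppose ϵ > 0. We want δ > 0 such that 0 < |y − 2| < δ implies |√y − √2| < ϵ.
Rationalise: √y − √2 = (y − 2)/(√y + √2), so |√y − √2| = |y − 2|/(√y + √2).
Restrict δ ≤ 2 so that |y − 2| < 2 forces y > 0, and then √y + √2 > √2.
Hence |√y − √2| < |y − 2|/√2, which is < ϵ once |y − 2| < √2·ϵ.
Take δ = min(2, √2·ϵ). If 0 < |y − 2| < δ then y > 0 and |√y − √2| < |y − 2|/√2 < ϵ.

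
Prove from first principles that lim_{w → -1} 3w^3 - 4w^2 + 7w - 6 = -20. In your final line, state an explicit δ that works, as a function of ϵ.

Suppose ϵ > 0. We want δ > 0 such that 0 < |w + 1| < δ implies |(3w^3 - 4w^2 + 7w - 6) + 20| < ϵ.
(3w^3 - 4w^2 + 7w - 6) + 20 = 3w^3 - 4w^2 + 7w + 14 = (w + 1)(3w^2 - 7w + 14).
So |(3w^3 - 4w^2 + 7w - 6) + 20| = |w + 1|·|3w^2 - 7w + 14|.
Require δ ≤ 1. Then |w + 1| < 1 gives |w| < 2, and by the triangle inequality |3w^2 - 7w + 14| ≤ 3·2^2 + 7·2 + 14 = 40.
Hence |(3w^3 - 4w^2 + 7w - 6) + 20| ≤ 40|w + 1| < ϵ provided |w + 1| < ϵ/40.
Choosing δ = min(1, ϵ/40) ensures both conditions, hence |(3w^3 - 4w^2 + 7w - 6) + 20| < ϵ.

δ = min(1, ϵ/40)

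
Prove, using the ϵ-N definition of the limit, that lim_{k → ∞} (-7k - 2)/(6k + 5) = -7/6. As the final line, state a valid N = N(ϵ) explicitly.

Let ϵ > 0 be given. For k ≥ 1, |(-7k - 2)/(6k + 5) + 7/6| = |23|/(6(6k + 5)) = 23/(6(6k + 5)).
Since 6k + 5 ≥ 6k for k ≥ 1, this is ≤ 23/(6·6k) = (23/36)/k.
So |(-7k - 2)/(6k + 5) + 7/6| < ϵ whenever k > (23/36)/ϵ.
Take N = (23/36)/ϵ. If k > N then |(-7k - 2)/(6k + 5) + 7/6| ≤ (23/36)/k < ϵ.

N = (23/36)/ϵ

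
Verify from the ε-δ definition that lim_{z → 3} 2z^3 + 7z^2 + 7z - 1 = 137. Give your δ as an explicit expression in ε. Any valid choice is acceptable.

Suppose ε > 0. We want δ > 0 such that 0 < |z − 3| < δ implies |(2z^3 + 7z^2 + 7z - 1) − 137| < ε.
(2z^3 + 7z^2 + 7z - 1) − 137 = 2z^3 + 7z^2 + 7z - 138 = (z − 3)(2z^2 + 13z + 46).
So |(2z^3 + 7z^2 + 7z - 1) − 137| = |z − 3|·|2z^2 + 13z + 46|.
Require δ ≤ 1. Then |z − 3| < 1 gives |z| < 4, and by the triangle inequality |2z^2 + 13z + 46| ≤ 2·4^2 + 13·4 + 46 = 130.
Hence |(2z^3 + 7z^2 + 7z - 1) − 137| ≤ 130|z − 3| < ε provided |z − 3| < ε/130.
Take δ = min(1, ε/130). Then 0 < |z − 3| < δ gives both |z − 3| < 1 and |z − 3| < ε/130, so |(2z^3 + 7z^2 + 7z - 1) − 137| < ε.

δ = min(1, ε/130)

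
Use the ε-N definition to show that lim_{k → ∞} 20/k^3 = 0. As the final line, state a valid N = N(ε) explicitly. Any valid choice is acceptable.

Fix ε > 0. For k ≥ 1, |20/k^3 − 0| = 20/k^3.
20/k^3 < ε ⇔ k^3 > 20/ε ⇔ k > (20/ε)^{1/3}.
Take N = (20/ε)^{1/3}. Then k > N implies 20/k^3 < ε.

N = (20/ε)^{1/3}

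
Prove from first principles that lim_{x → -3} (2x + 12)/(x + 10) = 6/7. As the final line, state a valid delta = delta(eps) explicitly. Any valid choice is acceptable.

Let eps > 0. We want delta > 0 with 0 < |x + 3| < delta ⇒ |(2x + 12)/(x + 10) − (6/7)| < eps.
Combining over a common denominator, (2x + 12)/(x + 10) − (6/7) = [(2x + 12)·7 − 6·(x + 10)] / [7·(x + 10)] = 8(x + 3) / (7(x + 10)).
So |(2x + 12)/(x + 10) − (6/7)| = 8|x + 3| / (7·|x + 10|).
Restrict delta ≤ 7/2. Then |x + 3| < 7/2 gives |x + 10| = |(x + 3) + 7| ≥ 7 − 7/2 = 7/2.
Hence |(2x + 12)/(x + 10) − (6/7)| < 8|x + 3|/(7·(7/2)) = (16/49)|x + 3|, which is < eps once |x + 3| < (49/16)eps.
Take delta = min(7/2, (49/16)eps). Then 0 < |x + 3| < delta forces both bounds, so |(2x + 12)/(x + 10) − (6/7)| < eps.

delta = min(7/2, (49/16)eps)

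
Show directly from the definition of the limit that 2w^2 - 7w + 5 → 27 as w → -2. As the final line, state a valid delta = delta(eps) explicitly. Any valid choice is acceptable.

delta = min(1, eps/17)

Let eps > 0 be given. We want delta > 0 such that 0 < |w + 2| < delta implies |(2w^2 - 7w + 5) − 27| < eps.
(2w^2 - 7w + 5) − 27 = 2w^2 - 7w - 22 = (w + 2)(2w - 11).
So |(2w^2 - 7w + 5) − 27| = |w + 2|·|2w - 11|.
Assume first that |w + 2| < 1, so |w| < 3. Then |2w - 11| ≤ 2·3 + 11 = 17.
Hence |(2w^2 - 7w + 5) − 27| ≤ 17|w + 2| < eps provided |w + 2| < eps/17.
Take delta = min(1, eps/17). Then 0 < |w + 2| < delta gives both |w + 2| < 1 and |w + 2| < eps/17, so |(2w^2 - 7w + 5) − 27| < eps.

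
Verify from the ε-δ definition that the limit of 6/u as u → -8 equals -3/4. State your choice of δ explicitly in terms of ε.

Suppose ε > 0. We seek δ > 0 such that 0 < |u + 8| < δ implies |6/u + 3/4| < ε.
|6/u + 3/4| = 6·|-8 − u|/(8·|u|) = 6|u + 8|/(8|u|).
Restrict δ ≤ 4. Then |u + 8| < 4 gives |u| > 4, so 8|u| > 32.
Then |6/u + 3/4| < 6|u + 8|/32, which is < ε when |u + 8| < (16/3)ε.
Take δ = min(4, (16/3)ε). Then 0 < |u + 8| < δ gives both |u + 8| < 4 and |u + 8| < (16/3)ε, so |6/u + 3/4| < ε.

δ = min(4, (16/3)ε)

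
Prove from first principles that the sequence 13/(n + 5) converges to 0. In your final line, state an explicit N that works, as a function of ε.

N = 13/ε

Fix ε > 0. For n ≥ 1, |13/(n + 5) − 0| = 13/(n + 5) ≤ 13/n.
We need 13/n < ε, i.e. n > 13/ε.
Take N = 13/ε. If n > N then |13/(n + 5)| ≤ 13/n < ε.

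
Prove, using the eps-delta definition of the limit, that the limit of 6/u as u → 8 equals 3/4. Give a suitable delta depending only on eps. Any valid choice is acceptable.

Suppose eps > 0. We seek delta > 0 such that 0 < |u − 8| < delta implies |6/u − (3/4)| < eps.
|6/u − (3/4)| = 6·|8 − u|/(8·|u|) = 6|u − 8|/(8|u|).
Restrict delta ≤ 4. Then |u − 8| < 4 gives |u| > 4, so 8|u| > 32.
Then |6/u − (3/4)| < 6|u − 8|/32, which is < eps when |u − 8| < (16/3)eps.
Take delta = min(4, (16/3)eps). Then 0 < |u − 8| < delta gives both |u − 8| < 4 and |u − 8| < (16/3)eps, so |6/u − (3/4)| < eps.

delta = min(4, (16/3)eps)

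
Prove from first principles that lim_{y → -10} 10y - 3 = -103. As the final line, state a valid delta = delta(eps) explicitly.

delta = eps/10

Suppose eps > 0. We need delta > 0 so that 0 < |y + 10| < delta implies |(10y - 3) + 103| < eps.
|(10y - 3) + 103| = |10y + 100| = 10|y + 10|.
So 10|y + 10| < eps exactly when |y + 10| < eps/10.
Take delta = eps/10. If 0 < |y + 10| < delta then |(10y - 3) + 103| = 10|y + 10| < 10·(eps/10) = eps.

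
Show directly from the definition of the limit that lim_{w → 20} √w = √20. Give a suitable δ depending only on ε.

δ = min(20, √20·ε)

Let ε > 0. We want δ > 0 such that 0 < |w − 20| < δ implies |√w − √20| < ε.
Multiplying by the conjugate, |√w − √20| = |w − 20|/(√w + √20).
Restrict δ ≤ 20 so that |w − 20| < 20 forces w > 0, and then √w + √20 > √20.
Hence |√w − √20| < |w − 20|/√20, which is < ε once |w − 20| < √20·ε.
Take δ = min(20, √20·ε). If 0 < |w − 20| < δ then w > 0 and |√w − √20| < |w − 20|/√20 < ε.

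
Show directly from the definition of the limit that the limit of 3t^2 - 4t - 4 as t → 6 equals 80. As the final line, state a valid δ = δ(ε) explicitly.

δ = min(2, ε/38)

Let ε > 0. We want δ > 0 such that 0 < |t − 6| < δ implies |(3t^2 - 4t - 4) − 80| < ε.
(3t^2 - 4t - 4) − 80 = 3t^2 - 4t - 84 = (t − 6)(3t + 14).
So |(3t^2 - 4t - 4) − 80| = |t − 6|·|3t + 14|.
Assume first that |t − 6| < 2, so |t| < 8. Then |3t + 14| ≤ 3·8 + 14 = 38.
Hence |(3t^2 - 4t - 4) − 80| ≤ 38|t − 6| < ε provided |t − 6| < ε/38.
Choosing δ = min(2, ε/38) ensures both conditions, hence |(3t^2 - 4t - 4) − 80| < ε.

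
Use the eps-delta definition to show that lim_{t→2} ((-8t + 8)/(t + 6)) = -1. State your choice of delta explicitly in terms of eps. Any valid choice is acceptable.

delta = min(4, (4/7)eps)

Let eps > 0. We want delta > 0 with 0 < |t − 2| < delta ⇒ |(-8t + 8)/(t + 6) + 1| < eps.
Combining over a common denominator, (-8t + 8)/(t + 6) + 1 = [(-8t + 8)·8 − (-8)·(t + 6)] / [8·(t + 6)] = -56(t − 2) / (8(t + 6)).
So |(-8t + 8)/(t + 6) + 1| = 56|t − 2| / (8·|t + 6|).
Require delta ≤ 4, so |t + 6| ≥ |8| − |t − 2| > 8 − 4 = 4.
Hence |(-8t + 8)/(t + 6) + 1| < 56|t − 2|/(8·4) = (7/4)|t − 2|, which is < eps once |t − 2| < (4/7)eps.
Take delta = min(4, (4/7)eps). Then 0 < |t − 2| < delta forces both bounds, so |(-8t + 8)/(t + 6) + 1| < eps.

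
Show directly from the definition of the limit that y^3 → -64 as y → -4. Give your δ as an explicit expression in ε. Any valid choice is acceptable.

Let ε > 0. We seek δ > 0 with 0 < |y + 4| < δ ⇒ |y^3 + 64| < ε.
Factor: y^3 + 64 = (y + 4)(y^2 - 4y + 16), so |y^3 + 64| = |y + 4|·|y^2 - 4y + 16|.
Impose δ ≤ 1 so that |y| < 5; then |y^2 - 4y + 16| ≤ 61.
Hence |y^3 + 64| ≤ 61|y + 4|, which is < ε once |y + 4| < ε/61.
Take δ = min(1, ε/61). If 0 < |y + 4| < δ then both bounds hold and |y^3 + 64| ≤ 61|y + 4| < 61·(ε/61) = ε.

δ = min(1, ε/61)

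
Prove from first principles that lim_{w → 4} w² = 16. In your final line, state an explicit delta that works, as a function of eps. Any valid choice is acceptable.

delta = min(1, eps/9)

Let eps > 0 be given. We seek delta > 0 with 0 < |w − 4| < delta ⇒ |w² − 16| < eps.
Factor: w² − 16 = (w − 4)(w + 4), so |w² − 16| = |w − 4|·|w + 4|.
Restrict delta ≤ 1. Then |w − 4| < 1 gives |w| < 5, so by the triangle inequality |w + 4| ≤ 5 + 4 = 9.
Hence |w² − 16| ≤ 9|w − 4|, which is < eps once |w − 4| < eps/9.
Take delta = min(1, eps/9). If 0 < |w − 4| < delta then both bounds hold and |w² − 16| ≤ 9|w − 4| < 9·(eps/9) = eps.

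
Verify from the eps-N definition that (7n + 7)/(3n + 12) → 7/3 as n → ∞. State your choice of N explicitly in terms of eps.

Suppose eps > 0. For n ≥ 1, |(7n + 7)/(3n + 12) − (7/3)| = |-63|/(3(3n + 12)) = 63/(3(3n + 12)).
Since 3n + 12 ≥ 3n for n ≥ 1, this is ≤ 63/(3·3n) = 7/n.
So |(7n + 7)/(3n + 12) − (7/3)| < eps whenever n > 7/eps.
Take N = 7/eps. If n > N then |(7n + 7)/(3n + 12) − (7/3)| ≤ 7/n < eps.

N = 7/eps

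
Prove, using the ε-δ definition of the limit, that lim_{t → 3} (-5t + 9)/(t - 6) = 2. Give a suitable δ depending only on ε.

δ = min(3/2, (3/14)ε)

Suppose ε > 0. We want δ > 0 with 0 < |t − 3| < δ ⇒ |(-5t + 9)/(t - 6) − 2| < ε.
Combining over a common denominator, (-5t + 9)/(t - 6) − 2 = [(-5t + 9)·(-3) − (-6)·(t - 6)] / [(-3)·(t - 6)] = 21(t − 3) / ((-3)(t - 6)).
So |(-5t + 9)/(t - 6) − 2| = 21|t − 3| / (3·|t − 6|).
Require δ ≤ 3/2, so |t − 6| ≥ |-3| − |t − 3| > 3 − 3/2 = 3/2.
Hence |(-5t + 9)/(t - 6) − 2| < 21|t − 3|/(3·(3/2)) = (14/3)|t − 3|, which is < ε once |t − 3| < (3/14)ε.
Take δ = min(3/2, (3/14)ε). Then 0 < |t − 3| < δ forces both bounds, so |(-5t + 9)/(t - 6) − 2| < ε.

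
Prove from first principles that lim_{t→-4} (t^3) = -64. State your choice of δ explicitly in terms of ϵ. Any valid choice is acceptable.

Let ϵ > 0 be given. We seek δ > 0 with 0 < |t + 4| < δ ⇒ |t^3 + 64| < ϵ.
Factor: t^3 + 64 = (t + 4)(t^2 - 4t + 16), so |t^3 + 64| = |t + 4|·|t^2 - 4t + 16|.
Restrict δ ≤ 1. Then |t + 4| < 1 gives |t| < 5, so by the triangle inequality |t^2 - 4t + 16| ≤ 5^2 + 4·5 + 16 = 61.
Hence |t^3 + 64| ≤ 61|t + 4|, which is < ϵ once |t + 4| < ϵ/61.
Take δ = min(1, ϵ/61). If 0 < |t + 4| < δ then both bounds hold and |t^3 + 64| ≤ 61|t + 4| < 61·(ϵ/61) = ϵ.

δ = min(1, ϵ/61)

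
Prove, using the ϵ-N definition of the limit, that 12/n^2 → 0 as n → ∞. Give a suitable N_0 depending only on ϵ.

Suppose ϵ > 0. For n ≥ 1, |12/n^2 − 0| = 12/n^2.
12/n^2 < ϵ ⇔ n^2 > 12/ϵ ⇔ n > (12/ϵ)^{1/2}.
Take N_0 = (12/ϵ)^{1/2}. Then n > N_0 implies 12/n^2 < ϵ.

N_0 = (12/ϵ)^{1/2}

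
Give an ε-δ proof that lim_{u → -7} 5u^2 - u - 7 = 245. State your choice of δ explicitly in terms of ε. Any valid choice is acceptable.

Let ε > 0. We want δ > 0 such that 0 < |u + 7| < δ implies |(5u^2 - u - 7) − 245| < ε.
(5u^2 - u - 7) − 245 = 5u^2 - u - 252 = (u + 7)(5u - 36).
So |(5u^2 - u - 7) − 245| = |u + 7|·|5u - 36|.
Assume first that |u + 7| < 1, so |u| < 8. Then |5u - 36| ≤ 5·8 + 36 = 76.
Hence |(5u^2 - u - 7) − 245| ≤ 76|u + 7| < ε provided |u + 7| < ε/76.
Choosing δ = min(1, ε/76) ensures both conditions, hence |(5u^2 - u - 7) − 245| < ε.

δ = min(1, ε/76)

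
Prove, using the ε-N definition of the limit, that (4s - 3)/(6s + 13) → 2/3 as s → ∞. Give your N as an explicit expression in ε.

Let ε > 0 be given. We seek N > 0 such that s > N implies |(4s - 3)/(6s + 13) − (2/3)| < ε.
(4s - 3)/(6s + 13) − (2/3) = (6(4s - 3) − 4(6s + 13)) / (6(6s + 13)) = -70/(6(6s + 13)).
For s > 0 we have 6s + 13 > 6s, so |(4s - 3)/(6s + 13) − (2/3)| = 70/(6(6s + 13)) < 70/(6·6s) = (35/18)/s.
Thus |(4s - 3)/(6s + 13) − (2/3)| < ε whenever s > (35/18)/ε.
Take N = (35/18)/ε. If s > N then |(4s - 3)/(6s + 13) − (2/3)| < (35/18)/s < ε.

N = (35/18)/ε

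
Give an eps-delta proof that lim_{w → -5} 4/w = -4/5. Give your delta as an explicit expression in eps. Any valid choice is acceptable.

Let eps > 0 be given. We seek delta > 0 such that 0 < |w + 5| < delta implies |4/w + 4/5| < eps.
|4/w + 4/5| = 4·|-5 − w|/(5·|w|) = 4|w + 5|/(5|w|).
Restrict delta ≤ 5/2. Then |w + 5| < 5/2 gives |w| > 5/2, so 5|w| > 25/2.
Then |4/w + 4/5| < 4|w + 5|/(25/2), which is < eps when |w + 5| < (25/8)eps.
Take delta = min(5/2, (25/8)eps). Then 0 < |w + 5| < delta gives both |w + 5| < 5/2 and |w + 5| < (25/8)eps, so |4/w + 4/5| < eps.

delta = min(5/2, (25/8)eps)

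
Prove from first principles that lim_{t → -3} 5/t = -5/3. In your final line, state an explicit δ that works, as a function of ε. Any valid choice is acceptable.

δ = min(3/2, (9/10)ε)

Fix ε > 0. We seek δ > 0 such that 0 < |t + 3| < δ implies |5/t + 5/3| < ε.
|5/t + 5/3| = 5·|-3 − t|/(3·|t|) = 5|t + 3|/(3|t|).
Restrict δ ≤ 3/2. Then |t + 3| < 3/2 gives |t| > 3/2, so 3|t| > 9/2.
Then |5/t + 5/3| < 5|t + 3|/(9/2), which is < ε when |t + 3| < (9/10)ε.
Take δ = min(3/2, (9/10)ε). Then 0 < |t + 3| < δ gives both |t + 3| < 3/2 and |t + 3| < (9/10)ε, so |5/t + 5/3| < ε.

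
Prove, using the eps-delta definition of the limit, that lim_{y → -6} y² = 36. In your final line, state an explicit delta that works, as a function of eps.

Let eps > 0. We seek delta > 0 with 0 < |y + 6| < delta ⇒ |y² − 36| < eps.
Factor: y² − 36 = (y + 6)(y - 6), so |y² − 36| = |y + 6|·|y - 6|.
Restrict delta ≤ 2. Then |y + 6| < 2 gives |y| < 8, so by the triangle inequality |y - 6| ≤ 8 + 6 = 14.
Hence |y² − 36| ≤ 14|y + 6|, which is < eps once |y + 6| < eps/14.
Take delta = min(2, eps/14). If 0 < |y + 6| < delta then both bounds hold and |y² − 36| ≤ 14|y + 6| < 14·(eps/14) = eps.

delta = min(2, eps/14)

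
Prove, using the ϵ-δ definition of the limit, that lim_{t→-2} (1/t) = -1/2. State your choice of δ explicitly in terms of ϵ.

Fix ϵ > 0. We seek δ > 0 such that 0 < |t + 2| < δ implies |1/t + 1/2| < ϵ.
|1/t + 1/2| = |-2 − t|/(2·|t|) = |t + 2|/(2|t|).
Require δ ≤ 1 so that |t| > 2 − 1 = 1, hence 2|t| > 2.
Then |1/t + 1/2| < |t + 2|/2, which is < ϵ when |t + 2| < 2ϵ.
Take δ = min(1, 2ϵ). Then 0 < |t + 2| < δ gives both |t + 2| < 1 and |t + 2| < 2ϵ, so |1/t + 1/2| < ϵ.

δ = min(1, 2ϵ)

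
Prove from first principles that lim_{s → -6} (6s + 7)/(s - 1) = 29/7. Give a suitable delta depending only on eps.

delta = min(7/2, (49/26)eps)

Let eps > 0. We want delta > 0 with 0 < |s + 6| < delta ⇒ |(6s + 7)/(s - 1) − (29/7)| < eps.
Combining over a common denominator, (6s + 7)/(s - 1) − (29/7) = [(6s + 7)·(-7) − (-29)·(s - 1)] / [(-7)·(s - 1)] = -13(s + 6) / ((-7)(s - 1)).
So |(6s + 7)/(s - 1) − (29/7)| = 13|s + 6| / (7·|s − 1|).
Require delta ≤ 7/2, so |s − 1| ≥ |-7| − |s + 6| > 7 − 7/2 = 7/2.
Hence |(6s + 7)/(s - 1) − (29/7)| < 13|s + 6|/(7·(7/2)) = (26/49)|s + 6|, which is < eps once |s + 6| < (49/26)eps.
Take delta = min(7/2, (49/26)eps). Then 0 < |s + 6| < delta forces both bounds, so |(6s + 7)/(s - 1) − (29/7)| < eps.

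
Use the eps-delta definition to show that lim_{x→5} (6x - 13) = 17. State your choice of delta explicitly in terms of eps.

Let eps > 0. We need delta > 0 so that 0 < |x − 5| < delta implies |(6x - 13) − 17| < eps.
Since (6x - 13) − 17 = 6(x − 5), we have |(6x - 13) − 17| = 6|x − 5|.
Thus it suffices that |x − 5| < eps/6.
Choosing delta = eps/6 gives |(6x - 13) − 17| = 6|x − 5| < eps whenever |x − 5| < delta.

delta = eps/6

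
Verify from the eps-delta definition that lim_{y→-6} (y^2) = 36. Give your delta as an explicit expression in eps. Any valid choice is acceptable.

Let eps > 0. We seek delta > 0 with 0 < |y + 6| < delta ⇒ |y^2 − 36| < eps.
Factor: y^2 − 36 = (y + 6)(y - 6), so |y^2 − 36| = |y + 6|·|y - 6|.
Restrict delta ≤ 1. Then |y + 6| < 1 gives |y| < 7, so by the triangle inequality |y - 6| ≤ 7 + 6 = 13.
Hence |y^2 − 36| ≤ 13|y + 6|, which is < eps once |y + 6| < eps/13.
Take delta = min(1, eps/13). If 0 < |y + 6| < delta then both bounds hold and |y^2 − 36| ≤ 13|y + 6| < 13·(eps/13) = eps.

delta = min(1, eps/13)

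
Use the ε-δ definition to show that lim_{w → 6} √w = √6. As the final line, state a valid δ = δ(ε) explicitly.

δ = min(6, √6·ε)

Let ε > 0 be given. We want δ > 0 such that 0 < |w − 6| < δ implies |√w − √6| < ε.
Rationalise: √w − √6 = (w − 6)/(√w + √6), so |√w − √6| = |w − 6|/(√w + √6).
Restrict δ ≤ 6 so that |w − 6| < 6 forces w > 0, and then √w + √6 > √6.
Hence |√w − √6| < |w − 6|/√6, which is < ε once |w − 6| < √6·ε.
Take δ = min(6, √6·ε). If 0 < |w − 6| < δ then w > 0 and |√w − √6| < |w − 6|/√6 < ε.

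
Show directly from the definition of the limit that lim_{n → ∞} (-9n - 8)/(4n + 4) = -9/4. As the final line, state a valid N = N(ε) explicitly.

Let ε > 0. For n ≥ 1, |(-9n - 8)/(4n + 4) + 9/4| = |4|/(4(4n + 4)) = 4/(4(4n + 4)).
Since 4n + 4 ≥ 4n for n ≥ 1, this is ≤ 4/(4·4n) = (1/4)/n.
So |(-9n - 8)/(4n + 4) + 9/4| < ε whenever n > (1/4)/ε.
Take N = (1/4)/ε. If n > N then |(-9n - 8)/(4n + 4) + 9/4| ≤ (1/4)/n < ε.

N = (1/4)/ε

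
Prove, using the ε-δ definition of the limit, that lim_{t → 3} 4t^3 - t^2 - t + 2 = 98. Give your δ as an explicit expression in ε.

δ = min(1, ε/140)

Let ε > 0 be given. We want δ > 0 such that 0 < |t − 3| < δ implies |(4t^3 - t^2 - t + 2) − 98| < ε.
(4t^3 - t^2 - t + 2) − 98 = 4t^3 - t^2 - t - 96 = (t − 3)(4t^2 + 11t + 32).
So |(4t^3 - t^2 - t + 2) − 98| = |t − 3|·|4t^2 + 11t + 32|.
Assume first that |t − 3| < 1, so |t| < 4. Then |4t^2 + 11t + 32| ≤ 4·4^2 + 11·4 + 32 = 140.
Hence |(4t^3 - t^2 - t + 2) − 98| ≤ 140|t − 3| < ε provided |t − 3| < ε/140.
Take δ = min(1, ε/140). Then 0 < |t − 3| < δ gives both |t − 3| < 1 and |t − 3| < ε/140, so |(4t^3 - t^2 - t + 2) − 98| < ε.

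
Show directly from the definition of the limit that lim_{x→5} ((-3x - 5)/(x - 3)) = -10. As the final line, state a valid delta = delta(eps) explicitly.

Let eps > 0 be given. We want delta > 0 with 0 < |x − 5| < delta ⇒ |(-3x - 5)/(x - 3) + 10| < eps.
Combining over a common denominator, (-3x - 5)/(x - 3) + 10 = [(-3x - 5)·2 − (-20)·(x - 3)] / [2·(x - 3)] = 14(x − 5) / (2(x - 3)).
So |(-3x - 5)/(x - 3) + 10| = 14|x − 5| / (2·|x − 3|).
Require delta ≤ 1, so |x − 3| ≥ |2| − |x − 5| > 2 − 1 = 1.
Hence |(-3x - 5)/(x - 3) + 10| < 14|x − 5|/(2·1) = 7|x − 5|, which is < eps once |x − 5| < (1/7)eps.
Take delta = min(1, (1/7)eps). Then 0 < |x − 5| < delta forces both bounds, so |(-3x - 5)/(x - 3) + 10| < eps.

delta = min(1, (1/7)eps)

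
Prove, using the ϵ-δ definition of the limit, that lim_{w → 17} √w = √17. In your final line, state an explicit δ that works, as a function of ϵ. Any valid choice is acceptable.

δ = min(17, √17·ϵ)

Fix ϵ > 0. We want δ > 0 such that 0 < |w − 17| < δ implies |√w − √17| < ϵ.
Rationalise: √w − √17 = (w − 17)/(√w + √17), so |√w − √17| = |w − 17|/(√w + √17).
Restrict δ ≤ 17 so that |w − 17| < 17 forces w > 0, and then √w + √17 > √17.
Hence |√w − √17| < |w − 17|/√17, which is < ϵ once |w − 17| < √17·ϵ.
Take δ = min(17, √17·ϵ). If 0 < |w − 17| < δ then w > 0 and |√w − √17| < |w − 17|/√17 < ϵ.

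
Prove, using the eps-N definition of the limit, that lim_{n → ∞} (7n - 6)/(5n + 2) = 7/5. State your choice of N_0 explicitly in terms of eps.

N_0 = (44/25)/eps

Let eps > 0 be given. For n ≥ 1, |(7n - 6)/(5n + 2) − (7/5)| = |-44|/(5(5n + 2)) = 44/(5(5n + 2)).
Since 5n + 2 ≥ 5n for n ≥ 1, this is ≤ 44/(5·5n) = (44/25)/n.
So |(7n - 6)/(5n + 2) − (7/5)| < eps whenever n > (44/25)/eps.
Take N_0 = (44/25)/eps. If n > N_0 then |(7n - 6)/(5n + 2) − (7/5)| ≤ (44/25)/n < eps.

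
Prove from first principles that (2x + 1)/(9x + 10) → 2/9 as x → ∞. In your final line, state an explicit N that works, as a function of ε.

N = (11/81)/ε

Let ε > 0. We seek N > 0 such that x > N implies |(2x + 1)/(9x + 10) − (2/9)| < ε.
(2x + 1)/(9x + 10) − (2/9) = (9(2x + 1) − 2(9x + 10)) / (9(9x + 10)) = -11/(9(9x + 10)).
For x > 0 we have 9x + 10 > 9x, so |(2x + 1)/(9x + 10) − (2/9)| = 11/(9(9x + 10)) < 11/(9·9x) = (11/81)/x.
Thus |(2x + 1)/(9x + 10) − (2/9)| < ε whenever x > (11/81)/ε.
Take N = (11/81)/ε. If x > N then |(2x + 1)/(9x + 10) − (2/9)| < (11/81)/x < ε.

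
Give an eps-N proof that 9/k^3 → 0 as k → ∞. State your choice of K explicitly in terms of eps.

Fix eps > 0. For k ≥ 1, |9/k^3 − 0| = 9/k^3.
9/k^3 < eps ⇔ k^3 > 9/eps ⇔ k > (9/eps)^{1/3}.
Take K = (9/eps)^{1/3}. Then k > K implies 9/k^3 < eps.

K = (9/eps)^{1/3}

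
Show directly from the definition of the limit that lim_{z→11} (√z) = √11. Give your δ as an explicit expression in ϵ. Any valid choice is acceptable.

Let ϵ > 0 be given. We want δ > 0 such that 0 < |z − 11| < δ implies |√z − √11| < ϵ.
Rationalise: √z − √11 = (z − 11)/(√z + √11), so |√z − √11| = |z − 11|/(√z + √11).
Restrict δ ≤ 11 so that |z − 11| < 11 forces z > 0, and then √z + √11 > √11.
Hence |√z − √11| < |z − 11|/√11, which is < ϵ once |z − 11| < √11·ϵ.
Take δ = min(11, √11·ϵ). If 0 < |z − 11| < δ then z > 0 and |√z − √11| < |z − 11|/√11 < ϵ.

δ = min(11, √11·ϵ)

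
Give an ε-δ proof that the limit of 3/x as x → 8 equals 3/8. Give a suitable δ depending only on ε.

δ = min(4, (32/3)ε)

Let ε > 0. We seek δ > 0 such that 0 < |x − 8| < δ implies |3/x − (3/8)| < ε.
|3/x − (3/8)| = 3·|8 − x|/(8·|x|) = 3|x − 8|/(8|x|).
Restrict δ ≤ 4. Then |x − 8| < 4 gives |x| > 4, so 8|x| > 32.
Then |3/x − (3/8)| < 3|x − 8|/32, which is < ε when |x − 8| < (32/3)ε.
Take δ = min(4, (32/3)ε). Then 0 < |x − 8| < δ gives both |x − 8| < 4 and |x − 8| < (32/3)ε, so |3/x − (3/8)| < ε.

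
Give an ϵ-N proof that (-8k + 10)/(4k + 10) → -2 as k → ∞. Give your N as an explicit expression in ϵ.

N = (15/2)/ϵ

Let ϵ > 0. For k ≥ 1, |(-8k + 10)/(4k + 10) + 2| = |120|/(4(4k + 10)) = 120/(4(4k + 10)).
Since 4k + 10 ≥ 4k for k ≥ 1, this is ≤ 120/(4·4k) = (15/2)/k.
So |(-8k + 10)/(4k + 10) + 2| < ϵ whenever k > (15/2)/ϵ.
Take N = (15/2)/ϵ. If k > N then |(-8k + 10)/(4k + 10) + 2| ≤ (15/2)/k < ϵ.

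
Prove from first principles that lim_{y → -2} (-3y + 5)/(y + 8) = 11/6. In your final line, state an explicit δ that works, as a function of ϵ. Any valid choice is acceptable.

Let ϵ > 0. We want δ > 0 with 0 < |y + 2| < δ ⇒ |(-3y + 5)/(y + 8) − (11/6)| < ϵ.
Combining over a common denominator, (-3y + 5)/(y + 8) − (11/6) = [(-3y + 5)·6 − 11·(y + 8)] / [6·(y + 8)] = -29(y + 2) / (6(y + 8)).
So |(-3y + 5)/(y + 8) − (11/6)| = 29|y + 2| / (6·|y + 8|).
Restrict δ ≤ 3. Then |y + 2| < 3 gives |y + 8| = |(y + 2) + 6| ≥ 6 − 3 = 3.
Hence |(-3y + 5)/(y + 8) − (11/6)| < 29|y + 2|/(6·3) = (29/18)|y + 2|, which is < ϵ once |y + 2| < (18/29)ϵ.
Take δ = min(3, (18/29)ϵ). Then 0 < |y + 2| < δ forces both bounds, so |(-3y + 5)/(y + 8) − (11/6)| < ϵ.

δ = min(3, (18/29)ϵ)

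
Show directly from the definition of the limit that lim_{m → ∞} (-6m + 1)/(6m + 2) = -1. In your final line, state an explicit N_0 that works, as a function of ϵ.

Suppose ϵ > 0. For m ≥ 1, |(-6m + 1)/(6m + 2) + 1| = |18|/(6(6m + 2)) = 18/(6(6m + 2)).
Since 6m + 2 ≥ 6m for m ≥ 1, this is ≤ 18/(6·6m) = (1/2)/m.
So |(-6m + 1)/(6m + 2) + 1| < ϵ whenever m > (1/2)/ϵ.
Take N_0 = (1/2)/ϵ. If m > N_0 then |(-6m + 1)/(6m + 2) + 1| ≤ (1/2)/m < ϵ.

N_0 = (1/2)/ϵ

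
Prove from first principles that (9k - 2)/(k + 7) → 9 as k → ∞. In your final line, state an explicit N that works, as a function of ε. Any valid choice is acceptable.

Let ε > 0 be given. For k ≥ 1, |(9k - 2)/(k + 7) − 9| = |-65|/((k + 7)) = 65/((k + 7)).
Since k + 7 ≥ k for k ≥ 1, this is ≤ 65/(k) = 65/k.
So |(9k - 2)/(k + 7) − 9| < ε whenever k > 65/ε.
Take N = 65/ε. If k > N then |(9k - 2)/(k + 7) − 9| ≤ 65/k < ε.

N = 65/ε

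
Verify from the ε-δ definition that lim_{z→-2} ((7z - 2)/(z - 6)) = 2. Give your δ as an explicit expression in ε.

Let ε > 0 be given. We want δ > 0 with 0 < |z + 2| < δ ⇒ |(7z - 2)/(z - 6) − 2| < ε.
Combining over a common denominator, (7z - 2)/(z - 6) − 2 = [(7z - 2)·(-8) − (-16)·(z - 6)] / [(-8)·(z - 6)] = -40(z + 2) / ((-8)(z - 6)).
So |(7z - 2)/(z - 6) − 2| = 40|z + 2| / (8·|z − 6|).
Require δ ≤ 4, so |z − 6| ≥ |-8| − |z + 2| > 8 − 4 = 4.
Hence |(7z - 2)/(z - 6) − 2| < 40|z + 2|/(8·4) = (5/4)|z + 2|, which is < ε once |z + 2| < (4/5)ε.
Take δ = min(4, (4/5)ε). Then 0 < |z + 2| < δ forces both bounds, so |(7z - 2)/(z - 6) − 2| < ε.

δ = min(4, (4/5)ε)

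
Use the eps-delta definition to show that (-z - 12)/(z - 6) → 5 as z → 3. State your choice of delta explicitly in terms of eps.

delta = min(3/2, (1/4)eps)

Fix eps > 0. We want delta > 0 with 0 < |z − 3| < delta ⇒ |(-z - 12)/(z - 6) − 5| < eps.
Combining over a common denominator, (-z - 12)/(z - 6) − 5 = [(-z - 12)·(-3) − (-15)·(z - 6)] / [(-3)·(z - 6)] = 18(z − 3) / ((-3)(z - 6)).
So |(-z - 12)/(z - 6) − 5| = 18|z − 3| / (3·|z − 6|).
Require delta ≤ 3/2, so |z − 6| ≥ |-3| − |z − 3| > 3 − 3/2 = 3/2.
Hence |(-z - 12)/(z - 6) − 5| < 18|z − 3|/(3·(3/2)) = 4|z − 3|, which is < eps once |z − 3| < (1/4)eps.
Take delta = min(3/2, (1/4)eps). Then 0 < |z − 3| < delta forces both bounds, so |(-z - 12)/(z - 6) − 5| < eps.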